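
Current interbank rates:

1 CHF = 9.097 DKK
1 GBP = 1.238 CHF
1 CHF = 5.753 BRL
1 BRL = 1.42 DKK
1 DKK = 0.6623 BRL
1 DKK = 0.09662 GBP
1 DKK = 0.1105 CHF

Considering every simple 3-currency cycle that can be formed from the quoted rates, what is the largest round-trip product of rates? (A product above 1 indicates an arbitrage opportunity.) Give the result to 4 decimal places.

1.0881

GBP→CHF→DKK→GBP: 1.238 × 9.097 × 0.09662 = 1.08814
DKK→CHF→BRL→DKK: 0.1105 × 5.753 × 1.42 = 0.90270
Maximum is GBP→CHF→DKK→GBP at 1.0881; arbitrage exists.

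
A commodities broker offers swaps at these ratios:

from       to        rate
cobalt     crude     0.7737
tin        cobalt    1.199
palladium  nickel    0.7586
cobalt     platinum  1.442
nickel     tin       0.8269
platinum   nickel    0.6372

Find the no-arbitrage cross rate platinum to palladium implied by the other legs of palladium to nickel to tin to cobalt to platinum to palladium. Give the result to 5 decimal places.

Known legs of the cycle: 0.7586 × 0.8269 × 1.199 × 1.442 = 1.08455173583372
For no arbitrage the full-cycle product must be 1, so the missing rate is 1 / 1.08455173583372 ≈ 0.9220399.

0.92204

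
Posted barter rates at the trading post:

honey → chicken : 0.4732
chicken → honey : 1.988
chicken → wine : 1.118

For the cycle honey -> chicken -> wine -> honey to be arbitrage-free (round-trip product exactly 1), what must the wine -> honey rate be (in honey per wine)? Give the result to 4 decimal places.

1.8902

Known legs of the cycle: 0.4732 × 1.118 = 0.5290376
For no arbitrage the full-cycle product must be 1, so the missing rate is 1 / 0.5290376 ≈ 1.890225.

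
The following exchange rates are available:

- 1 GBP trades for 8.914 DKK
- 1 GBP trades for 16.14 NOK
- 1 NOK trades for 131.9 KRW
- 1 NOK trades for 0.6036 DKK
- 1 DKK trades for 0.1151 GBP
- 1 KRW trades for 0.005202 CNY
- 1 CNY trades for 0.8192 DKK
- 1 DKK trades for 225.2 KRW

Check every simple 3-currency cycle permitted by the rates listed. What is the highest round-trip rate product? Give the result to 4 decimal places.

GBP→NOK→DKK→GBP: 16.14 × 0.6036 × 0.1151 = 1.12132
KRW→CNY→DKK→KRW: 0.005202 × 0.8192 × 225.2 = 0.95968
Maximum is GBP→NOK→DKK→GBP at 1.1213; arbitrage exists.

1.1213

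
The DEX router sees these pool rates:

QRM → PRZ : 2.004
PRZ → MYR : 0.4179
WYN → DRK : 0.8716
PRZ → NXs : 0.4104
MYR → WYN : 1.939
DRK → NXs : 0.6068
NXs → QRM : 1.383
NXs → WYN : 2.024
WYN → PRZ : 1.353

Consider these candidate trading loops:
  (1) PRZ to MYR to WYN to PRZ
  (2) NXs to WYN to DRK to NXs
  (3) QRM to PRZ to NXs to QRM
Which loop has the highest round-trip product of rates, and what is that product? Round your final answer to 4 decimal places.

(1) 0.4179 × 1.939 × 1.353 = 1.09635
(2) 2.024 × 0.8716 × 0.6068 = 1.07047
(3) 2.004 × 0.4104 × 1.383 = 1.13744
Highest is cycle (3) at 1.1374 (>1, arbitrage).

1.1374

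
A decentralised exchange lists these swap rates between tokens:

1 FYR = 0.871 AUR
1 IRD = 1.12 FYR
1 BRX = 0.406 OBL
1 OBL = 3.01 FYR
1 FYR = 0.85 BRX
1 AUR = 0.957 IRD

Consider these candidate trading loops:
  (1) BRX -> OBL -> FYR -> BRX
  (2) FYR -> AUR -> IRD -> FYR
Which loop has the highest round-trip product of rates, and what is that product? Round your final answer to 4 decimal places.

(1) 0.406 × 3.01 × 0.85 = 1.03875
(2) 0.871 × 0.957 × 1.12 = 0.93357
Highest is cycle (1) at 1.0388 (>1, arbitrage).

1.0388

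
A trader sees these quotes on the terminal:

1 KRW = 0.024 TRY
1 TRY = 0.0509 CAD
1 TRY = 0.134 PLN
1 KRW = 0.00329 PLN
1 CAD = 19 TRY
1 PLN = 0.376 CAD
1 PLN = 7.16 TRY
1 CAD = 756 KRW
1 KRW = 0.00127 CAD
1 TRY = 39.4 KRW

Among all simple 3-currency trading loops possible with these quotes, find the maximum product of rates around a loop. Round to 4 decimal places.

TRY→PLN→CAD→TRY: 0.134 × 0.376 × 19 = 0.95730
TRY→KRW→CAD→TRY: 39.4 × 0.00127 × 19 = 0.95072
PLN→CAD→KRW→PLN: 0.376 × 756 × 0.00329 = 0.93520
TRY→KRW→PLN→TRY: 39.4 × 0.00329 × 7.16 = 0.92812
TRY→CAD→KRW→TRY: 0.0509 × 756 × 0.024 = 0.92353
Maximum is TRY→PLN→CAD→TRY at 0.9573; no arbitrage — every cycle loses value.

0.9573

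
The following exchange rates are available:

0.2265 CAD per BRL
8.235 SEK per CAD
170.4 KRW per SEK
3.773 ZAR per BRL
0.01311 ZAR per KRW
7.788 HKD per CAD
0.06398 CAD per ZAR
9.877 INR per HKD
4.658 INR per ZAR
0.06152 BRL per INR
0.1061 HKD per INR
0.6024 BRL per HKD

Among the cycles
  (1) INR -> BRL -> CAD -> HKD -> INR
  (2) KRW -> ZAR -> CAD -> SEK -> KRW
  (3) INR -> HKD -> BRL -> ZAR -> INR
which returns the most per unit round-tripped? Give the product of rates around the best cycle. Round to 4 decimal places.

1.1770

(1) 0.06152 × 0.2265 × 7.788 × 9.877 = 1.07185
(2) 0.01311 × 0.06398 × 8.235 × 170.4 = 1.17701
(3) 0.1061 × 0.6024 × 3.773 × 4.658 = 1.12328
Highest is cycle (2) at 1.1770 (>1, arbitrage).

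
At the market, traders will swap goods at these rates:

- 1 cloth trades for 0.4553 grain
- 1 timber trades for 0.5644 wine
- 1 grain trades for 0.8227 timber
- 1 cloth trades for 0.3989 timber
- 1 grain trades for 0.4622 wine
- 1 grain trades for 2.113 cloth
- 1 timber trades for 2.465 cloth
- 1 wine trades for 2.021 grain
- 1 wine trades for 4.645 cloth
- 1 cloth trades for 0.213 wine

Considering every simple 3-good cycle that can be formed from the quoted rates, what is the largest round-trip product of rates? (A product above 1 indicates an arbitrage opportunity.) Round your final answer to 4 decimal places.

wine→cloth→timber→wine: 4.645 × 0.3989 × 0.5644 = 1.04577
grain→wine→cloth→grain: 0.4622 × 4.645 × 0.4553 = 0.97749
grain→timber→wine→grain: 0.8227 × 0.5644 × 2.021 = 0.93841
grain→timber→cloth→grain: 0.8227 × 2.465 × 0.4553 = 0.92333
grain→cloth→wine→grain: 2.113 × 0.213 × 2.021 = 0.90959
Maximum is wine→cloth→timber→wine at 1.0458; arbitrage exists.

1.0458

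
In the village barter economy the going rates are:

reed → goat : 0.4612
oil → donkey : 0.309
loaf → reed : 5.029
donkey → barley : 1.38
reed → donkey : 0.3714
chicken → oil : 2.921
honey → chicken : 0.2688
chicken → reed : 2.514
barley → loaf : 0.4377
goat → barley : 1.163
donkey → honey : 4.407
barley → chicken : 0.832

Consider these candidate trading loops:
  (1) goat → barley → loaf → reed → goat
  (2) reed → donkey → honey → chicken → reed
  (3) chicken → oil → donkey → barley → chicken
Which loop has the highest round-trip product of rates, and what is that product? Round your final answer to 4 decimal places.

1.1807

(1) 1.163 × 0.4377 × 5.029 × 0.4612 = 1.18067
(2) 0.3714 × 4.407 × 0.2688 × 2.514 = 1.10606
(3) 2.921 × 0.309 × 1.38 × 0.832 = 1.03632
Highest is cycle (1) at 1.1807 (>1, arbitrage).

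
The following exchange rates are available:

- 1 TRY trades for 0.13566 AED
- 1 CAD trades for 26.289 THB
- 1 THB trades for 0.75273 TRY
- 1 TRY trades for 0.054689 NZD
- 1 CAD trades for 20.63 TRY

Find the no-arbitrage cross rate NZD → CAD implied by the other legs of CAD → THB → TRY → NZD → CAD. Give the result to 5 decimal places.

0.92403

Known legs of the cycle: 26.289 × 0.75273 × 0.054689 = 1.08221431395033
For no arbitrage the full-cycle product must be 1, so the missing rate is 1 / 1.08221431395033 ≈ 0.9240314.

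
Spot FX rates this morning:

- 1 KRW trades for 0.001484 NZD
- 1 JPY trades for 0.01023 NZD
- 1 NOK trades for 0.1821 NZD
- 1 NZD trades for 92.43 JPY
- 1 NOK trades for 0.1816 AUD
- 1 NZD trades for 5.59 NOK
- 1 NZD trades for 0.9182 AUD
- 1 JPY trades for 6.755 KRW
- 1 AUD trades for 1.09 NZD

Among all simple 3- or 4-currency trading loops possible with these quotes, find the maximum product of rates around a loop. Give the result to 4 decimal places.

AUD→NZD→NOK→AUD: 1.09 × 5.59 × 0.1816 = 1.10651
NZD→JPY→KRW→NZD: 92.43 × 6.755 × 0.001484 = 0.92656
Maximum is AUD→NZD→NOK→AUD at 1.1065; arbitrage exists.

1.1065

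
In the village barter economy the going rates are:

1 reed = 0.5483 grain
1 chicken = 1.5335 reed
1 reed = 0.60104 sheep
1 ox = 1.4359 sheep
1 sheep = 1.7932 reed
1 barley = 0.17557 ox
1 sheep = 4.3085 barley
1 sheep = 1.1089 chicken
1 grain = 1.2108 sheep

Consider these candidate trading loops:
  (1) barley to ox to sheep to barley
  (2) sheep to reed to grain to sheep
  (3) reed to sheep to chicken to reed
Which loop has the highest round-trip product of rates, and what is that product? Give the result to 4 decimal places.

1.1905

(1) 0.17557 × 1.4359 × 4.3085 = 1.08618
(2) 1.7932 × 0.5483 × 1.2108 = 1.19047
(3) 0.60104 × 1.1089 × 1.5335 = 1.02207
Highest is cycle (2) at 1.1905 (>1, arbitrage).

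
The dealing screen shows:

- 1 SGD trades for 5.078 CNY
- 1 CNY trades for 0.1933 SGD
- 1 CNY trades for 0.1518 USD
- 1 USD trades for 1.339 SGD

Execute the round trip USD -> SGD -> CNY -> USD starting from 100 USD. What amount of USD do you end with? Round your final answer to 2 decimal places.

103.22

100 USD × 1.339 = 133.9 SGD
133.9 SGD × 5.078 = 679.9442 CNY
679.9442 CNY × 0.1518 = 103.21552956 USD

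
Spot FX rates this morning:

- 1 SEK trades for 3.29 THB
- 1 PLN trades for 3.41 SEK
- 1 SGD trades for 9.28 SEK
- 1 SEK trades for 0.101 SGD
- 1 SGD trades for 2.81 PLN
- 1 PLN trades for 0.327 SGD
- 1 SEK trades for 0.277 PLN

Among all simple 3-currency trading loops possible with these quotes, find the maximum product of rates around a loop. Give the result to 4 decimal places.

SEK→SGD→PLN→SEK: 0.101 × 2.81 × 3.41 = 0.96779
SEK→PLN→SGD→SEK: 0.277 × 0.327 × 9.28 = 0.84057
Maximum is SEK→SGD→PLN→SEK at 0.9678; no arbitrage — every cycle loses value.

0.9678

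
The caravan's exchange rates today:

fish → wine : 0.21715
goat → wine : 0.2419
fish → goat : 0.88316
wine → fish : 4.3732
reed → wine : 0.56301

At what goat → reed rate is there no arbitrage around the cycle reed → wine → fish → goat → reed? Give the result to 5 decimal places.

Known legs of the cycle: 0.56301 × 4.3732 × 0.88316 = 2.17447710300912
For no arbitrage the full-cycle product must be 1, so the missing rate is 1 / 2.17447710300912 ≈ 0.4598807.

0.45988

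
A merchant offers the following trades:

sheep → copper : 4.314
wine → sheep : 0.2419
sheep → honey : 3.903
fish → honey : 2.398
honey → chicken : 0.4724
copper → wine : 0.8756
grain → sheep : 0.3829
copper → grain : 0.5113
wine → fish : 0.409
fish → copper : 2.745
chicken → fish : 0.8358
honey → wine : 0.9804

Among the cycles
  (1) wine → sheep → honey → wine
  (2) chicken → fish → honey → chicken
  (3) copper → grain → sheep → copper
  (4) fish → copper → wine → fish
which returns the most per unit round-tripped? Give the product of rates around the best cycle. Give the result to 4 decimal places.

0.9830

(1) 0.2419 × 3.903 × 0.9804 = 0.92563
(2) 0.8358 × 2.398 × 0.4724 = 0.94681
(3) 0.5113 × 0.3829 × 4.314 = 0.84458
(4) 2.745 × 0.8756 × 0.409 = 0.98304
Highest is cycle (4) at 0.9830 (≤1, no arbitrage).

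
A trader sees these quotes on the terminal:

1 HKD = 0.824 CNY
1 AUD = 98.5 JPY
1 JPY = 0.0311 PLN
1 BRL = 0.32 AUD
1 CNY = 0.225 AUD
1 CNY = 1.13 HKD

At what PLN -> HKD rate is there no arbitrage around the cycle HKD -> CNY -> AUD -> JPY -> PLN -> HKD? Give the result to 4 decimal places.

Known legs of the cycle: 0.824 × 0.225 × 98.5 × 0.0311 = 0.56794509
For no arbitrage the full-cycle product must be 1, so the missing rate is 1 / 0.56794509 ≈ 1.760734.

1.7607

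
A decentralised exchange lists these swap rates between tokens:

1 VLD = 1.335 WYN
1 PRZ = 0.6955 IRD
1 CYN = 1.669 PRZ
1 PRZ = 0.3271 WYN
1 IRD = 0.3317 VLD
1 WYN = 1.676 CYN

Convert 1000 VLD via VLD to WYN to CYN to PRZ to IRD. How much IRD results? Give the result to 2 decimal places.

1000 VLD × 1.335 = 1335 WYN
1335 WYN × 1.676 = 2237.46 CYN
2237.46 CYN × 1.669 = 3734.32074 PRZ
3734.32074 PRZ × 0.6955 = 2597.22007467 IRD

2597.22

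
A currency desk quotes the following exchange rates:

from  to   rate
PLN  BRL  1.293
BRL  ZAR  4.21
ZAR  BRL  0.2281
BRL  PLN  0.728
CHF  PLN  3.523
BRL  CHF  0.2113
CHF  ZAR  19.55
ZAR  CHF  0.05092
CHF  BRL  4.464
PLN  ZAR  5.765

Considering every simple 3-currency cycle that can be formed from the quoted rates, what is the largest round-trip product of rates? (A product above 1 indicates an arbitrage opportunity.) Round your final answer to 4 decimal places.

1.0342

ZAR→CHF→PLN→ZAR: 0.05092 × 3.523 × 5.765 = 1.03419
BRL→CHF→PLN→BRL: 0.2113 × 3.523 × 1.293 = 0.96252
ZAR→BRL→PLN→ZAR: 0.2281 × 0.728 × 5.765 = 0.95732
ZAR→CHF→BRL→ZAR: 0.05092 × 4.464 × 4.21 = 0.95696
ZAR→BRL→CHF→ZAR: 0.2281 × 0.2113 × 19.55 = 0.94226
Maximum is ZAR→CHF→PLN→ZAR at 1.0342; arbitrage exists.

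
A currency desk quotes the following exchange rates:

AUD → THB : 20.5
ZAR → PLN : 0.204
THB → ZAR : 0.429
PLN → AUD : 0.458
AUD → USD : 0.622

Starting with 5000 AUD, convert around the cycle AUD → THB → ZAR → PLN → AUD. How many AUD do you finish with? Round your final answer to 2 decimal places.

4108.44

5000 AUD × 20.5 = 102500 THB
102500 THB × 0.429 = 43972.5 ZAR
43972.5 ZAR × 0.204 = 8970.39 PLN
8970.39 PLN × 0.458 = 4108.43862 AUD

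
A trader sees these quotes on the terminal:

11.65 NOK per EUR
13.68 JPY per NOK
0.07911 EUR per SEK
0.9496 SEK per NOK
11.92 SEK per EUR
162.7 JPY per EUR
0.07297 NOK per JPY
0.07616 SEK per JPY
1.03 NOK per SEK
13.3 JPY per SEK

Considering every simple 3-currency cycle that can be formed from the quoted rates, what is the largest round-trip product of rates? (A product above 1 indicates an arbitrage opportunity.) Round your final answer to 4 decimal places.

JPY→SEK→NOK→JPY: 0.07616 × 1.03 × 13.68 = 1.07312
JPY→SEK→EUR→JPY: 0.07616 × 0.07911 × 162.7 = 0.98027
JPY→NOK→SEK→JPY: 0.07297 × 0.9496 × 13.3 = 0.92159
EUR→NOK→SEK→EUR: 11.65 × 0.9496 × 0.07911 = 0.87518
Maximum is JPY→SEK→NOK→JPY at 1.0731; arbitrage exists.

1.0731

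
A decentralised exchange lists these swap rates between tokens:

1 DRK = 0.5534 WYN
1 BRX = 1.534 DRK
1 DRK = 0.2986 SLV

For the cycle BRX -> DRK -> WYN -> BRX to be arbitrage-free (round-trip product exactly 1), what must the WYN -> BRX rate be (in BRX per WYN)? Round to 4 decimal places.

1.1780

Known legs of the cycle: 1.534 × 0.5534 = 0.8489156
For no arbitrage the full-cycle product must be 1, so the missing rate is 1 / 0.8489156 ≈ 1.177973.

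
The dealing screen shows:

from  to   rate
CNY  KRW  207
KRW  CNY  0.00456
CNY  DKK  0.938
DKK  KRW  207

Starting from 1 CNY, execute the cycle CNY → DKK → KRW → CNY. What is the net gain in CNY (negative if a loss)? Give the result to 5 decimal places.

1 CNY × 0.938 = 0.938 DKK
0.938 DKK × 207 = 194.166 KRW
194.166 KRW × 0.00456 = 0.88539696 CNY
Net change: 0.88539696 − 1 = -0.11460304 CNY

-0.11460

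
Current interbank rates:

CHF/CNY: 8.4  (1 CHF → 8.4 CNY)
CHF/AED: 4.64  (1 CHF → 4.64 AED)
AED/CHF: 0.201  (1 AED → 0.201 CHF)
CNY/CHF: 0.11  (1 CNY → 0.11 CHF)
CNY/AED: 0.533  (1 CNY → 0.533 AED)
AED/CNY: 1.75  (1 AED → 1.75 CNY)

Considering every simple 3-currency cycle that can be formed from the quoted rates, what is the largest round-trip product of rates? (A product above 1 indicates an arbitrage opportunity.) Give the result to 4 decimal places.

CHF→CNY→AED→CHF: 8.4 × 0.533 × 0.201 = 0.89992
CHF→AED→CNY→CHF: 4.64 × 1.75 × 0.11 = 0.89320
Maximum is CHF→CNY→AED→CHF at 0.8999; no arbitrage — every cycle loses value.

0.8999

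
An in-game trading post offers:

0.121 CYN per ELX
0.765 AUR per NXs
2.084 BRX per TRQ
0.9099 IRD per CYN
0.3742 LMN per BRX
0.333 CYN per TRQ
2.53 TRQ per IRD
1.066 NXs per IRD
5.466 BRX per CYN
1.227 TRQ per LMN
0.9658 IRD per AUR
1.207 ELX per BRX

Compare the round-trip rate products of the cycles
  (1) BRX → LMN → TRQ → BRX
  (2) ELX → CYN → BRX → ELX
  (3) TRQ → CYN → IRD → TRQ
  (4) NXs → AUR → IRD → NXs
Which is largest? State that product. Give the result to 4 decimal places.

(1) 0.3742 × 1.227 × 2.084 = 0.95685
(2) 0.121 × 5.466 × 1.207 = 0.79829
(3) 0.333 × 0.9099 × 2.53 = 0.76658
(4) 0.765 × 0.9658 × 1.066 = 0.78760
Highest is cycle (1) at 0.9569 (≤1, no arbitrage).

0.9569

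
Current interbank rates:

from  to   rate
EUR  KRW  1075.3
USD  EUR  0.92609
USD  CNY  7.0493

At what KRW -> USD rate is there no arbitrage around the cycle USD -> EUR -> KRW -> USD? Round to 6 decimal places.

Known legs of the cycle: 0.92609 × 1075.3 = 995.824577
For no arbitrage the full-cycle product must be 1, so the missing rate is 1 / 995.824577 ≈ 0.00100419.

0.001004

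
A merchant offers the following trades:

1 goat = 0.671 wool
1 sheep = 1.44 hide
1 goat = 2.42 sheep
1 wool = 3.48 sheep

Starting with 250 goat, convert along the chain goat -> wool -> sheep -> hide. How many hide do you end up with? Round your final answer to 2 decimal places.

840.63

250 goat × 0.671 = 167.75 wool
167.75 wool × 3.48 = 583.77 sheep
583.77 sheep × 1.44 = 840.6288 hide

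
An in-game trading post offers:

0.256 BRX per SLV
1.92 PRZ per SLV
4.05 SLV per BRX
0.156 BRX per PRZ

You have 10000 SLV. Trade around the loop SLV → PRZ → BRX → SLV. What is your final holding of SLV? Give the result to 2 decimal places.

12130.56

10000 SLV × 1.92 = 19200 PRZ
19200 PRZ × 0.156 = 2995.2 BRX
2995.2 BRX × 4.05 = 12130.56 SLV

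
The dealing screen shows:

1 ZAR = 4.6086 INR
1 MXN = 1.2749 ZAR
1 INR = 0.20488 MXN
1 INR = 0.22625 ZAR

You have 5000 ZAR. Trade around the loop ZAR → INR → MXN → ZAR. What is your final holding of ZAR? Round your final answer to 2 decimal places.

5000 ZAR × 4.6086 = 23043 INR
23043 INR × 0.20488 = 4721.04984 MXN
4721.04984 MXN × 1.2749 = 6018.866441016 ZAR

6018.87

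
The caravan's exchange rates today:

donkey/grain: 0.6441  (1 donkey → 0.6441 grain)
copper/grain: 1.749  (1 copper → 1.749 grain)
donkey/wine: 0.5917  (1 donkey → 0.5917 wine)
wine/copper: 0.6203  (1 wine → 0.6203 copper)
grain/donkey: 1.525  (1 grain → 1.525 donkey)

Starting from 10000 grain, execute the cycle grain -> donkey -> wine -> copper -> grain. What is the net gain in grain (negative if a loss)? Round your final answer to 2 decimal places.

-210.44

10000 grain × 1.525 = 15250 donkey
15250 donkey × 0.5917 = 9023.425 wine
9023.425 wine × 0.6203 = 5597.2305275 copper
5597.2305275 copper × 1.749 = 9789.5561925975 grain
Net change: 9789.5561925975 − 10000 = -210.4438074025 grain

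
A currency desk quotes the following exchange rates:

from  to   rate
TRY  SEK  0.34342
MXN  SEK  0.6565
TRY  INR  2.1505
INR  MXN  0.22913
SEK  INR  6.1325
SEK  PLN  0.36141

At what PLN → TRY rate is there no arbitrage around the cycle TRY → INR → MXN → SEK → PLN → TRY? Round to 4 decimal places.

Known legs of the cycle: 2.1505 × 0.22913 × 0.6565 × 0.36141 = 0.116911248257028225
For no arbitrage the full-cycle product must be 1, so the missing rate is 1 / 0.116911248257028225 ≈ 8.553497.

8.5535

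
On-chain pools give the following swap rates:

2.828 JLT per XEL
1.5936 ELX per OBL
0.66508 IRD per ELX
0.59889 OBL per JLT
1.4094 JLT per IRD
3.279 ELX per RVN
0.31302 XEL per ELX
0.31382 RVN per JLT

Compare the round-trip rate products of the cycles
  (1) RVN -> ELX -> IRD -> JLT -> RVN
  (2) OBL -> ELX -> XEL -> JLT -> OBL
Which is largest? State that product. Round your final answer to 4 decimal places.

(1) 3.279 × 0.66508 × 1.4094 × 0.31382 = 0.96456
(2) 1.5936 × 0.31302 × 2.828 × 0.59889 = 0.84485
Highest is cycle (1) at 0.9646 (≤1, no arbitrage).

0.9646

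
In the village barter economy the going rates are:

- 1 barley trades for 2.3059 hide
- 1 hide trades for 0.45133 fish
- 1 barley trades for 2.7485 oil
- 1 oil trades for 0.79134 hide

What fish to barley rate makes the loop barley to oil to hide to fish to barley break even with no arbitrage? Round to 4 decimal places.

Known legs of the cycle: 2.7485 × 0.79134 × 0.45133 = 0.9816418428267
For no arbitrage the full-cycle product must be 1, so the missing rate is 1 / 0.9816418428267 ≈ 1.018701.

1.0187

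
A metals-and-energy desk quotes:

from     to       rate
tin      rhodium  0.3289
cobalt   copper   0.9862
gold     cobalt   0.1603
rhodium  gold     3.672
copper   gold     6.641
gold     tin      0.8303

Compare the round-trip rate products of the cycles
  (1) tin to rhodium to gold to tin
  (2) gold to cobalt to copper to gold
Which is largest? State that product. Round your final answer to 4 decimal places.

1.0499

(1) 0.3289 × 3.672 × 0.8303 = 1.00277
(2) 0.1603 × 0.9862 × 6.641 = 1.04986
Highest is cycle (2) at 1.0499 (>1, arbitrage).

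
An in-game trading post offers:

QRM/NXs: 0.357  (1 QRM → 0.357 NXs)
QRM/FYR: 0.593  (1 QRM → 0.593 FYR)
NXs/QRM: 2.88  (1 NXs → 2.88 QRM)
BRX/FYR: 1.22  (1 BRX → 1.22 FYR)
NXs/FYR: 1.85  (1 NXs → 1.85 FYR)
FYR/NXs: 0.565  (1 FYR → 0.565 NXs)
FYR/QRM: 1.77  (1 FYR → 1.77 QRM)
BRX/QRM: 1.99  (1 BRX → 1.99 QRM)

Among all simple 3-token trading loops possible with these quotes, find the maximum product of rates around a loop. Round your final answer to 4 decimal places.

1.1690

QRM→NXs→FYR→QRM: 0.357 × 1.85 × 1.77 = 1.16900
QRM→FYR→NXs→QRM: 0.593 × 0.565 × 2.88 = 0.96493
Maximum is QRM→NXs→FYR→QRM at 1.1690; arbitrage exists.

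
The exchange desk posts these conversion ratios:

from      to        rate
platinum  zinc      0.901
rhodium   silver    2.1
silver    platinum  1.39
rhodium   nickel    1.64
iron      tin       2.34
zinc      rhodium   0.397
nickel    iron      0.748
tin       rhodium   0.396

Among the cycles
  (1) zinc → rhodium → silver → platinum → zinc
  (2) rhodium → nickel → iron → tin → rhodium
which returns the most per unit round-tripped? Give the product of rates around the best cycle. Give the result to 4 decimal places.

1.1367

(1) 0.397 × 2.1 × 1.39 × 0.901 = 1.04412
(2) 1.64 × 0.748 × 2.34 × 0.396 = 1.13673
Highest is cycle (2) at 1.1367 (>1, arbitrage).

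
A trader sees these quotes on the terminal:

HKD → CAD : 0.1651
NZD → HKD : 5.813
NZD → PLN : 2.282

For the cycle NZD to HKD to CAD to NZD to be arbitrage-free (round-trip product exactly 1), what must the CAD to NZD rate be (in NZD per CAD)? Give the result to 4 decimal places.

1.0420

Known legs of the cycle: 5.813 × 0.1651 = 0.9597263
For no arbitrage the full-cycle product must be 1, so the missing rate is 1 / 0.9597263 ≈ 1.041964.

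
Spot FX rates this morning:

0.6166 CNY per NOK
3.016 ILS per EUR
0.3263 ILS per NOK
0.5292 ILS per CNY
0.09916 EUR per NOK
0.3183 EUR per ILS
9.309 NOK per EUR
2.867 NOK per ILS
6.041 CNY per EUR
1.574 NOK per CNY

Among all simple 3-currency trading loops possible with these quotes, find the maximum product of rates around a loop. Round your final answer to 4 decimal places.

1.0176

CNY→ILS→EUR→CNY: 0.5292 × 0.3183 × 6.041 = 1.01757
NOK→ILS→EUR→NOK: 0.3263 × 0.3183 × 9.309 = 0.96684
NOK→EUR→CNY→NOK: 0.09916 × 6.041 × 1.574 = 0.94287
NOK→CNY→ILS→NOK: 0.6166 × 0.5292 × 2.867 = 0.93552
NOK→EUR→ILS→NOK: 0.09916 × 3.016 × 2.867 = 0.85742
Maximum is CNY→ILS→EUR→CNY at 1.0176; arbitrage exists.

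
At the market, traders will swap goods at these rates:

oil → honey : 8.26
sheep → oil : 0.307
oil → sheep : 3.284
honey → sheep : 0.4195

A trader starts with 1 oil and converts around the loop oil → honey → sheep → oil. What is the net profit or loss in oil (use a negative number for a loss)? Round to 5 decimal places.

1 oil × 8.26 = 8.26 honey
8.26 honey × 0.4195 = 3.46507 sheep
3.46507 sheep × 0.307 = 1.06377649 oil
Net change: 1.06377649 − 1 = 0.06377649 oil

0.06378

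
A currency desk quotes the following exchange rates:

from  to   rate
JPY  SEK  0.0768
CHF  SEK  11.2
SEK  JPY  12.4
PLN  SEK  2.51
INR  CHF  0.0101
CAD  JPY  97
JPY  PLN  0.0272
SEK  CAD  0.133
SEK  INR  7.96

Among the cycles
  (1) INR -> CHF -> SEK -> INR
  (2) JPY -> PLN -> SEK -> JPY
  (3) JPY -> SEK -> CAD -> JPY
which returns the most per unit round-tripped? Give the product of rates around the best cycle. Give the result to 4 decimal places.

0.9908

(1) 0.0101 × 11.2 × 7.96 = 0.90044
(2) 0.0272 × 2.51 × 12.4 = 0.84657
(3) 0.0768 × 0.133 × 97 = 0.99080
Highest is cycle (3) at 0.9908 (≤1, no arbitrage).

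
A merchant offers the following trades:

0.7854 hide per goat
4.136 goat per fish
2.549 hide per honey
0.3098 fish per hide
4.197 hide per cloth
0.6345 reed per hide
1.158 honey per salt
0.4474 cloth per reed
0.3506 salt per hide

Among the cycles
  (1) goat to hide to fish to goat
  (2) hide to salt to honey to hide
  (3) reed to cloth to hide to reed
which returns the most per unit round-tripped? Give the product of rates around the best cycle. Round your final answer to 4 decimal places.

1.1914

(1) 0.7854 × 0.3098 × 4.136 = 1.00636
(2) 0.3506 × 1.158 × 2.549 = 1.03488
(3) 0.4474 × 4.197 × 0.6345 = 1.19142
Highest is cycle (3) at 1.1914 (>1, arbitrage).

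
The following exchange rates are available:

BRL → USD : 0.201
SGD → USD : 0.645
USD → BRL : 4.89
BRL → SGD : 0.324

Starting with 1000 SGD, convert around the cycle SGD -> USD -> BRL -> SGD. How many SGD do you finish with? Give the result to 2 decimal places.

1000 SGD × 0.645 = 645 USD
645 USD × 4.89 = 3154.05 BRL
3154.05 BRL × 0.324 = 1021.9122 SGD

1021.91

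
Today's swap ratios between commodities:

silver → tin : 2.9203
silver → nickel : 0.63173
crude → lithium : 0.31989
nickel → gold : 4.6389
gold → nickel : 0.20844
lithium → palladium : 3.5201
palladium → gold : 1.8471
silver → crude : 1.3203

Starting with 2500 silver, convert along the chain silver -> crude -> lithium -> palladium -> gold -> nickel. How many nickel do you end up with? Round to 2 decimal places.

2500 silver × 1.3203 = 3300.75 crude
3300.75 crude × 0.31989 = 1055.8769175 lithium
1055.8769175 lithium × 3.5201 = 3716.79233729175 palladium
3716.79233729175 palladium × 1.8471 = 6865.287126211591425 gold
6865.287126211591425 gold × 0.20844 = 1431.000448587544116627 nickel

1431.00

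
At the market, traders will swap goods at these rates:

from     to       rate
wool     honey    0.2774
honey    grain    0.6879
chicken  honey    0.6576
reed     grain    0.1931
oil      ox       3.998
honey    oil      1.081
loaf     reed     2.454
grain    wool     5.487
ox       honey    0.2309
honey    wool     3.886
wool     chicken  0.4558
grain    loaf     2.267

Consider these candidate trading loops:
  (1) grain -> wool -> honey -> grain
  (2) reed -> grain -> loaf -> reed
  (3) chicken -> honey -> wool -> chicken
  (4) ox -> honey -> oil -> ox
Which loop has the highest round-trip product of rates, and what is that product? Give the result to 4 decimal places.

(1) 5.487 × 0.2774 × 0.6879 = 1.04705
(2) 0.1931 × 2.267 × 2.454 = 1.07426
(3) 0.6576 × 3.886 × 0.4558 = 1.16477
(4) 0.2309 × 1.081 × 3.998 = 0.99791
Highest is cycle (3) at 1.1648 (>1, arbitrage).

1.1648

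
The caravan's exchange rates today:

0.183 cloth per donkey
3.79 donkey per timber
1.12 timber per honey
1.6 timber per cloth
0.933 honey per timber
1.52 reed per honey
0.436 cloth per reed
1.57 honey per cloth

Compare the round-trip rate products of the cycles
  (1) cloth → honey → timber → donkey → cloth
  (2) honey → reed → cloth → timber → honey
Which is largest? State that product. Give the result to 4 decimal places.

(1) 1.57 × 1.12 × 3.79 × 0.183 = 1.21957
(2) 1.52 × 0.436 × 1.6 × 0.933 = 0.98931
Highest is cycle (1) at 1.2196 (>1, arbitrage).

1.2196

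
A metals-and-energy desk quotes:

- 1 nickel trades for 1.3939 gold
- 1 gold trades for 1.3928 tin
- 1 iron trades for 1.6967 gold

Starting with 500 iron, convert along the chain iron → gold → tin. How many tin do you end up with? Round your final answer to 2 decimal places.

500 iron × 1.6967 = 848.35 gold
848.35 gold × 1.3928 = 1181.58188 tin

1181.58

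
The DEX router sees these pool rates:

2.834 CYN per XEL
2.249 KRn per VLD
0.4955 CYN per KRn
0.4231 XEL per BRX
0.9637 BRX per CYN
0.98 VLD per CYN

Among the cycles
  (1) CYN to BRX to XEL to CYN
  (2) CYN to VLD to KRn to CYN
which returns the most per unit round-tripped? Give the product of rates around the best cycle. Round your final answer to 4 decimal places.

1.1555

(1) 0.9637 × 0.4231 × 2.834 = 1.15554
(2) 0.98 × 2.249 × 0.4955 = 1.09209
Highest is cycle (1) at 1.1555 (>1, arbitrage).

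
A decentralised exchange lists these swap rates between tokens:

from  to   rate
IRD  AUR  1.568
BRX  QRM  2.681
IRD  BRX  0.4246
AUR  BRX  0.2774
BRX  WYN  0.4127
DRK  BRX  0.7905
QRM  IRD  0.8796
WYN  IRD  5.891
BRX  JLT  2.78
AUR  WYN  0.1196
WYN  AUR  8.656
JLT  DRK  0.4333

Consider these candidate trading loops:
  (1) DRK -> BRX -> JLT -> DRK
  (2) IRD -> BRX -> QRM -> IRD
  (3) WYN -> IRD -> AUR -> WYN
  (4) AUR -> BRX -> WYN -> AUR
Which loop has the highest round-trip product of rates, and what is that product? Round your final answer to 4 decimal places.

(1) 0.7905 × 2.78 × 0.4333 = 0.95222
(2) 0.4246 × 2.681 × 0.8796 = 1.00129
(3) 5.891 × 1.568 × 0.1196 = 1.10476
(4) 0.2774 × 0.4127 × 8.656 = 0.99096
Highest is cycle (3) at 1.1048 (>1, arbitrage).

1.1048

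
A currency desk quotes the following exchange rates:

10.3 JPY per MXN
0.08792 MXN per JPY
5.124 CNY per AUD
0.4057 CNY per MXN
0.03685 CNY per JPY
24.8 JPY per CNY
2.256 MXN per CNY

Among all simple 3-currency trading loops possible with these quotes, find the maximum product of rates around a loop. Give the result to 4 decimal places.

CNY→JPY→MXN→CNY: 24.8 × 0.08792 × 0.4057 = 0.88459
CNY→MXN→JPY→CNY: 2.256 × 10.3 × 0.03685 = 0.85628
Maximum is CNY→JPY→MXN→CNY at 0.8846; no arbitrage — every cycle loses value.

0.8846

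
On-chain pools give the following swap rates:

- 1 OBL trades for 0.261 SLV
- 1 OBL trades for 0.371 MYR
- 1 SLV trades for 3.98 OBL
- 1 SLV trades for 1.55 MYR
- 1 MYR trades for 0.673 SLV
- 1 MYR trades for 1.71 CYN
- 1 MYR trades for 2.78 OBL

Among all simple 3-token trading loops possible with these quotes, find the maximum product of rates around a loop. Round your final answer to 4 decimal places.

1.1246

OBL→SLV→MYR→OBL: 0.261 × 1.55 × 2.78 = 1.12465
OBL→MYR→SLV→OBL: 0.371 × 0.673 × 3.98 = 0.99374
Maximum is OBL→SLV→MYR→OBL at 1.1246; arbitrage exists.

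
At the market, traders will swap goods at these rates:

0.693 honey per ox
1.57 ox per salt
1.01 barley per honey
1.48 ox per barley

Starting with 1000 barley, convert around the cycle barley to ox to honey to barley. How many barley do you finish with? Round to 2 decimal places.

1035.90

1000 barley × 1.48 = 1480 ox
1480 ox × 0.693 = 1025.64 honey
1025.64 honey × 1.01 = 1035.8964 barley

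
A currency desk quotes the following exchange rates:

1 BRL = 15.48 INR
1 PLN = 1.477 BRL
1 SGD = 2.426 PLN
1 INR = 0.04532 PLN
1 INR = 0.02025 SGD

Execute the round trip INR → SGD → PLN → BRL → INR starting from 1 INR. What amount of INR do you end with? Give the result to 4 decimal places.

1.1232

1 INR × 0.02025 = 0.02025 SGD
0.02025 SGD × 2.426 = 0.0491265 PLN
0.0491265 PLN × 1.477 = 0.0725598405 BRL
0.0725598405 BRL × 15.48 = 1.12322633094 INR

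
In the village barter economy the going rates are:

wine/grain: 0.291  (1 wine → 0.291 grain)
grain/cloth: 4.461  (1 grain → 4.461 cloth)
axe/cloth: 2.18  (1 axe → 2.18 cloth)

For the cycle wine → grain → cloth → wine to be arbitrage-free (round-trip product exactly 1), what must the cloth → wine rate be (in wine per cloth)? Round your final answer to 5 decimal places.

Known legs of the cycle: 0.291 × 4.461 = 1.298151
For no arbitrage the full-cycle product must be 1, so the missing rate is 1 / 1.298151 ≈ 0.7703264.

0.77033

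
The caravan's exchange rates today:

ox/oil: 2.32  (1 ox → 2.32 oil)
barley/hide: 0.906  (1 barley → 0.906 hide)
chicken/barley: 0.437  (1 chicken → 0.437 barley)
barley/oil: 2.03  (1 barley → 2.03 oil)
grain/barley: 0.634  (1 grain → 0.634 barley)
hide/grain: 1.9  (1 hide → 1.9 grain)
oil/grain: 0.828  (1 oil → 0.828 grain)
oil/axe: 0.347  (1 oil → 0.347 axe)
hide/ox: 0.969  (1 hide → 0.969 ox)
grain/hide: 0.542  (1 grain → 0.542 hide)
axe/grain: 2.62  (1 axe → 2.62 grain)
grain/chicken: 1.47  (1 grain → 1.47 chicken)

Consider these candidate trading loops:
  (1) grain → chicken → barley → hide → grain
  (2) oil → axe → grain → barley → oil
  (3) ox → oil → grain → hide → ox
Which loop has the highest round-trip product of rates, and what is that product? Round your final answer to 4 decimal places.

1.1701

(1) 1.47 × 0.437 × 0.906 × 1.9 = 1.10581
(2) 0.347 × 2.62 × 0.634 × 2.03 = 1.17008
(3) 2.32 × 0.828 × 0.542 × 0.969 = 1.00888
Highest is cycle (2) at 1.1701 (>1, arbitrage).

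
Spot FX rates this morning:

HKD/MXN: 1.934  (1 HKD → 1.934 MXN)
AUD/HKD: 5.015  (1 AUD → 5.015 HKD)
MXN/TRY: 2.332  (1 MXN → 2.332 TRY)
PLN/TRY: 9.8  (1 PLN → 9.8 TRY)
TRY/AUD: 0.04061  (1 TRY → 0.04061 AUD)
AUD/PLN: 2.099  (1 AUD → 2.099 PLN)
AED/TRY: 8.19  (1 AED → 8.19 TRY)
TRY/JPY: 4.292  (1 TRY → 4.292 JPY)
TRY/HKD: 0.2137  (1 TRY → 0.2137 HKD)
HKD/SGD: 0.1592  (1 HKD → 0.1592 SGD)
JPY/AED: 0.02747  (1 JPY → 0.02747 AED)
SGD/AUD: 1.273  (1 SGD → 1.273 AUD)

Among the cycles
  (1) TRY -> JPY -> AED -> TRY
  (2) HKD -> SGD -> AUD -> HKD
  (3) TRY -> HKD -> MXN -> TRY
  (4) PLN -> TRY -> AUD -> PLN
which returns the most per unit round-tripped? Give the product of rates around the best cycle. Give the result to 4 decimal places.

1.0163

(1) 4.292 × 0.02747 × 8.19 = 0.96561
(2) 0.1592 × 1.273 × 5.015 = 1.01635
(3) 0.2137 × 1.934 × 2.332 = 0.96381
(4) 9.8 × 0.04061 × 2.099 = 0.83536
Highest is cycle (2) at 1.0163 (>1, arbitrage).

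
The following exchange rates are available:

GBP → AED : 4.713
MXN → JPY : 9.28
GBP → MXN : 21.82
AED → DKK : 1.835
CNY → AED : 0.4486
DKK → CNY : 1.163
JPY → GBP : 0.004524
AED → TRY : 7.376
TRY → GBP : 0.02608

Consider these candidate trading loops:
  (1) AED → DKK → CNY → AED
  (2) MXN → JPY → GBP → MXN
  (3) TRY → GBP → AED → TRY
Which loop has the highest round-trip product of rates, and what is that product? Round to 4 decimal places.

0.9574

(1) 1.835 × 1.163 × 0.4486 = 0.95736
(2) 9.28 × 0.004524 × 21.82 = 0.91606
(3) 0.02608 × 4.713 × 7.376 = 0.90662
Highest is cycle (1) at 0.9574 (≤1, no arbitrage).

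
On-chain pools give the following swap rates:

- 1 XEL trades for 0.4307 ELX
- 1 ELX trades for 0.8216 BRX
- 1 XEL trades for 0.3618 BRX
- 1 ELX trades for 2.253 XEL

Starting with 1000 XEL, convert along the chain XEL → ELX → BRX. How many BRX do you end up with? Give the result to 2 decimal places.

1000 XEL × 0.4307 = 430.7 ELX
430.7 ELX × 0.8216 = 353.86312 BRX

353.86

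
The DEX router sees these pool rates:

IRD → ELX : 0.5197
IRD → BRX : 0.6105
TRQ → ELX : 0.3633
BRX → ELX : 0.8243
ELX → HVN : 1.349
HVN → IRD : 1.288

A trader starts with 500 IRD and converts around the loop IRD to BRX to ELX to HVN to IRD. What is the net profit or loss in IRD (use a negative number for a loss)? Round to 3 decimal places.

-62.811

500 IRD × 0.6105 = 305.25 BRX
305.25 BRX × 0.8243 = 251.617575 ELX
251.617575 ELX × 1.349 = 339.432108675 HVN
339.432108675 HVN × 1.288 = 437.1885559734 IRD
Net change: 437.1885559734 − 500 = -62.8114440266 IRD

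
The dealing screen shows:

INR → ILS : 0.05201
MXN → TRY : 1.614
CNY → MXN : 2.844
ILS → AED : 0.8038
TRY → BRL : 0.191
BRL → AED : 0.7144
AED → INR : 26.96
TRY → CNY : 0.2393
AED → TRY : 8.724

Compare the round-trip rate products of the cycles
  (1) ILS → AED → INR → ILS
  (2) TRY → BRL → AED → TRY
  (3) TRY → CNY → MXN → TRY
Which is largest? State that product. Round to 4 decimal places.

1.1904

(1) 0.8038 × 26.96 × 0.05201 = 1.12708
(2) 0.191 × 0.7144 × 8.724 = 1.19039
(3) 0.2393 × 2.844 × 1.614 = 1.09844
Highest is cycle (2) at 1.1904 (>1, arbitrage).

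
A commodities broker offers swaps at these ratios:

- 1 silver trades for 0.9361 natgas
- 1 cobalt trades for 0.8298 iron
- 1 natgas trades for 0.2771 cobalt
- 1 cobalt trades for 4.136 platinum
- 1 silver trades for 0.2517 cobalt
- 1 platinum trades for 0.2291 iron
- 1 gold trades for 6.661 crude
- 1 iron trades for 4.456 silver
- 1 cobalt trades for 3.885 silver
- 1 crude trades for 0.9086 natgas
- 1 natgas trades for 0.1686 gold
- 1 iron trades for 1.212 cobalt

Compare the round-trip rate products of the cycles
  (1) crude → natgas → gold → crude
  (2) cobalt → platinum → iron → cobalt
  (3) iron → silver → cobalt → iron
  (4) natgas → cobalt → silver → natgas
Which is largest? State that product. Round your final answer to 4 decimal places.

1.1484

(1) 0.9086 × 0.1686 × 6.661 = 1.02040
(2) 4.136 × 0.2291 × 1.212 = 1.14844
(3) 4.456 × 0.2517 × 0.8298 = 0.93068
(4) 0.2771 × 3.885 × 0.9361 = 1.00774
Highest is cycle (2) at 1.1484 (>1, arbitrage).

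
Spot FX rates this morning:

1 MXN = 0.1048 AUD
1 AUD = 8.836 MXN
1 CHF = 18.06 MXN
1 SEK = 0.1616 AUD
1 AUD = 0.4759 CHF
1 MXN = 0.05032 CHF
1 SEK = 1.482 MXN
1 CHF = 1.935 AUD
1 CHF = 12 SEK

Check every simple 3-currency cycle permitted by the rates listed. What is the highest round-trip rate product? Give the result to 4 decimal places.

AUD→CHF→SEK→AUD: 0.4759 × 12 × 0.1616 = 0.92287
MXN→AUD→CHF→MXN: 0.1048 × 0.4759 × 18.06 = 0.90073
MXN→CHF→SEK→MXN: 0.05032 × 12 × 1.482 = 0.89489
MXN→CHF→AUD→MXN: 0.05032 × 1.935 × 8.836 = 0.86035
Maximum is AUD→CHF→SEK→AUD at 0.9229; no arbitrage — every cycle loses value.

0.9229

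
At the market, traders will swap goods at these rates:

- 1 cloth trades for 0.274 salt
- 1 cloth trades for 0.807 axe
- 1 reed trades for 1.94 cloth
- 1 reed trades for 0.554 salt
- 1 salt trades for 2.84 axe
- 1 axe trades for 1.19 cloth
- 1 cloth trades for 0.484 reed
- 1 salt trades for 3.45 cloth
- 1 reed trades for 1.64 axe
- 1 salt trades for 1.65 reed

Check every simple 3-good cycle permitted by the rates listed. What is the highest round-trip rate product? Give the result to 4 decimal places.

axe→cloth→reed→axe: 1.19 × 0.484 × 1.64 = 0.94457
salt→axe→cloth→salt: 2.84 × 1.19 × 0.274 = 0.92601
salt→cloth→reed→salt: 3.45 × 0.484 × 0.554 = 0.92507
salt→reed→cloth→salt: 1.65 × 1.94 × 0.274 = 0.87707
Maximum is axe→cloth→reed→axe at 0.9446; no arbitrage — every cycle loses value.

0.9446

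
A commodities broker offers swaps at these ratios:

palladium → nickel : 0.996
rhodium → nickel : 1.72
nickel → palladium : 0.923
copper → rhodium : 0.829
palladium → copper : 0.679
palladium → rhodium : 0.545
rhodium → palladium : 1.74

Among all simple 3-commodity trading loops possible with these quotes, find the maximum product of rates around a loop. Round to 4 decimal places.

copper→rhodium→palladium→copper: 0.829 × 1.74 × 0.679 = 0.97943
nickel→palladium→rhodium→nickel: 0.923 × 0.545 × 1.72 = 0.86522
Maximum is copper→rhodium→palladium→copper at 0.9794; no arbitrage — every cycle loses value.

0.9794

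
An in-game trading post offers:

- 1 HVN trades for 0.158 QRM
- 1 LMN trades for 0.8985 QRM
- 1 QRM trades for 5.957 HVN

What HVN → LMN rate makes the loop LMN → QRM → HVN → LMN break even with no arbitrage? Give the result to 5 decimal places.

0.18683

Known legs of the cycle: 0.8985 × 5.957 = 5.3523645
For no arbitrage the full-cycle product must be 1, so the missing rate is 1 / 5.3523645 ≈ 0.1868333.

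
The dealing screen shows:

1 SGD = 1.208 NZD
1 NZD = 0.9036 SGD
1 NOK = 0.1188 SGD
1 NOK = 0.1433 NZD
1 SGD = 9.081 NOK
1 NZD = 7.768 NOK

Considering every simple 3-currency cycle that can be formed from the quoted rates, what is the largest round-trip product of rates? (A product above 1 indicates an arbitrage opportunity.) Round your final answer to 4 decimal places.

1.1759

NZD→SGD→NOK→NZD: 0.9036 × 9.081 × 0.1433 = 1.17586
NZD→NOK→SGD→NZD: 7.768 × 0.1188 × 1.208 = 1.11479
Maximum is NZD→SGD→NOK→NZD at 1.1759; arbitrage exists.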